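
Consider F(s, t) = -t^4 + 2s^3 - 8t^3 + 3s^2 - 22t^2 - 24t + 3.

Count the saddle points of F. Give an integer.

F separates as a function of s plus a function of t, so ∇F=0 decouples.
∂F/∂s = 6s(s + 1) = 0 at s ∈ {-1, 0}; ∂F/∂t = -4(t + 1)(t + 2)(t + 3) = 0 at t ∈ {-3, -2, -1}.
The Hessian is diagonal: diag(F_ss, F_tt). Second derivatives: F_ss(-1)=-6, F_ss(0)=6; F_tt(-3)=-8, F_tt(-2)=4, F_tt(-1)=-8.
Saddle points occur where the two diagonal entries have opposite signs: (-1, -2), (0, -3), (0, -1). Count: 3.

3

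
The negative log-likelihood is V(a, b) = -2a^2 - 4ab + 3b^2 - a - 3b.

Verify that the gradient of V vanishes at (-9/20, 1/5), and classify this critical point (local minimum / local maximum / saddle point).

∇V = (-4a - 4b - 1, -4a + 6b - 3); substituting (-9/20, 1/5) gives ∇V = (0, 0), so (-9/20, 1/5) is indeed a critical point.
The Hessian of V is constant: H = [[-4, -4], [-4, 6]].
det(H) = (-4)·6 − (-4)² = -40.
Since det(H) < 0, H is indefinite and the critical point is a saddle point.

saddle point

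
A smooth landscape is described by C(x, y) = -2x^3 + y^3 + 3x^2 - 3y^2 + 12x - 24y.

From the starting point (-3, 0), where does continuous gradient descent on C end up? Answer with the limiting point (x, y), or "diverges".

C is separable, so gradient descent decouples: x follows -∂C/∂x, y follows -∂C/∂y.
∂C/∂x = -6(x - 2)(x + 1); at x=-3 this is -60, so x increases.
∂C/∂y = 3(y - 4)(y + 2); at y=0 this is -24, so y increases.
x converges to its nearest critical value -1 (a local min of the x-part); y converges to 4. The iterate converges to (-1, 4).

(-1, 4)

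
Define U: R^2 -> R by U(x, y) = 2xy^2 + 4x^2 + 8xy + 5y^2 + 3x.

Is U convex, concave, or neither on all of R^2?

neither

The term 2xy^2 is cubic, so the Hessian is not constant.
∂²U/∂y² = 4x + 10, which takes both signs as x varies (negative for sufficiently negative x). A diagonal entry of the Hessian changing sign means the Hessian is neither positive- nor negative-semidefinite on all of R^2.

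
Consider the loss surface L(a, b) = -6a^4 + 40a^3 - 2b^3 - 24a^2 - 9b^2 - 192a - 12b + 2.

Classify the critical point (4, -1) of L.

The mixed partial ∂²L/∂a∂b is 0, so the Hessian at any point is diag(L_aa, L_bb) = diag(24(-3a^2 + 10a - 2), -6(2b + 3)).
At (4, -1): H = diag(-240, -6).
Both eigenvalues are negative, so H is negative definite: a local maximum.

local maximum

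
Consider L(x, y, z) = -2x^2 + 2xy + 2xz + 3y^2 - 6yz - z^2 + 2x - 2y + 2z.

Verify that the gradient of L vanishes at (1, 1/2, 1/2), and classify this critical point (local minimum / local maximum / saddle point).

saddle point

∇L = (-4x + 2y + 2z + 2, 2x + 6y - 6z - 2, 2x - 6y - 2z + 2); substituting (1, 1/2, 1/2) gives ∇L = (0, 0, 0), so (1, 1/2, 1/2) is indeed a critical point.
The Hessian is constant: H = [[-4, 2, 2], [2, 6, -6], [2, -6, -2]].
Leading principal minors: Δ₁ = -4, Δ₂ = -28, Δ₃ = 128.
The minors fit neither the all-positive nor the alternating-sign pattern, so H is indefinite: a saddle point.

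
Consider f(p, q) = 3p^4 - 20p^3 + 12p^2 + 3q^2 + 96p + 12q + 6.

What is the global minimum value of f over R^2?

f(p,q) separates as A(p) + B(q) + 6, so its minimum is min A + min B + 6.
A'(p) = 12(p - 4)(p - 2)(p + 1) vanishes at p ∈ {-1, 2, 4}; B'(q) = 6q + 12 vanishes at q ∈ {-2}.
Local minima of A (where A''>0): A(-1)=-61, A(4)=64. Local minima of B: B(-2)=-12.
So the global minimum of f is A(-1) + B(-2) + 6 = -61 − 12 + 6 = -67, attained at (-1, -2).

-67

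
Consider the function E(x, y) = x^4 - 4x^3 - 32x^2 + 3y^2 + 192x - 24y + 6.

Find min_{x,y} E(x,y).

-810

E(x,y) separates as P(x) + Q(y) + 6, so its minimum is min P + min Q + 6.
P'(x) = 4(x - 4)(x - 3)(x + 4) vanishes at x ∈ {-4, 3, 4}; Q'(y) = 6y - 24 vanishes at y ∈ {4}.
Local minima of P (where P''>0): P(-4)=-768, P(4)=256. Local minima of Q: Q(4)=-48.
So the global minimum of E is P(-4) + Q(4) + 6 = -768 − 48 + 6 = -810, attained at (-4, 4).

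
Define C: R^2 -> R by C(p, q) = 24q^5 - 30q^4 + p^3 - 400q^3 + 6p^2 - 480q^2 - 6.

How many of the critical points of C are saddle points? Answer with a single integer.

C separates as a function of p plus a function of q, so ∇C=0 decouples.
∂C/∂p = 3p(p + 4) = 0 at p ∈ {-4, 0}; ∂C/∂q = 120q(q - 4)(q + 1)(q + 2) = 0 at q ∈ {-2, -1, 0, 4}.
The Hessian is diagonal: diag(C_pp, C_qq). Second derivatives: C_pp(-4)=-12, C_pp(0)=12; C_qq(-2)=-1440, C_qq(-1)=600, C_qq(0)=-960, C_qq(4)=14400.
Saddle points occur where the two diagonal entries have opposite signs: (-4, -1), (-4, 4), (0, -2), (0, 0). Count: 4.

4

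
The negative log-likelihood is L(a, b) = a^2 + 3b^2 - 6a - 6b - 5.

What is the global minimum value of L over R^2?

L(a,b) separates as P(a) + Q(b) − 5, so its minimum is min P + min Q − 5.
P'(a) = 2a - 6 vanishes at a ∈ {3}; Q'(b) = 6b - 6 vanishes at b ∈ {1}.
Local minima of P (where P''>0): P(3)=-9. Local minima of Q: Q(1)=-3.
So the global minimum of L is P(3) + Q(1) − 5 = -9 − 3 − 5 = -17, attained at (3, 1).

-17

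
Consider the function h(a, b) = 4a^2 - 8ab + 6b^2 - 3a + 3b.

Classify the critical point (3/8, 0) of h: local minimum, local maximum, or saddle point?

local minimum

The Hessian of h is constant: H = [[8, -8], [-8, 12]].
det(H) = 8·12 − (-8)² = 32.
det(H) > 0 and tr(H) = 20 > 0, so H is positive definite and the point is a local minimum.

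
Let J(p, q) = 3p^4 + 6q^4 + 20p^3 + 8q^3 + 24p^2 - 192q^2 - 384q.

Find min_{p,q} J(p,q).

J(p,q) separates as A(p) + B(q), so its minimum is min A + min B.
A'(p) = 12p(p + 1)(p + 4) vanishes at p ∈ {-4, -1, 0}; B'(q) = 24(q - 4)(q + 1)(q + 4) vanishes at q ∈ {-4, -1, 4}.
Local minima of A (where A''>0): A(-4)=-128, A(0)=0. Local minima of B: B(-4)=-512, B(4)=-2560.
So the global minimum of J is A(-4) + B(4) = -128 − 2560 = -2688, attained at (-4, 4).

-2688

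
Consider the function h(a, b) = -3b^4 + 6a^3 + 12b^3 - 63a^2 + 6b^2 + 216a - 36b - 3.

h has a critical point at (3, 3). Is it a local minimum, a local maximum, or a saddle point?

local maximum

The mixed partial ∂²h/∂a∂b is 0, so the Hessian at any point is diag(h_aa, h_bb) = diag(18(2a - 7), 12(-3b^2 + 6b + 1)).
At (3, 3): H = diag(-18, -96).
Both eigenvalues are negative, so H is negative definite: a local maximum.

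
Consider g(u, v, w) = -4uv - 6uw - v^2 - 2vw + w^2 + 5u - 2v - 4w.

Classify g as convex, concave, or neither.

neither

g is quadratic, so its Hessian is the constant matrix H = [[0, -4, -6], [-4, -2, -2], [-6, -2, 2]].
Leading principal minors: 0, -16, -56.
Neither pattern holds ⇒ H is indefinite ⇒ neither convex nor concave.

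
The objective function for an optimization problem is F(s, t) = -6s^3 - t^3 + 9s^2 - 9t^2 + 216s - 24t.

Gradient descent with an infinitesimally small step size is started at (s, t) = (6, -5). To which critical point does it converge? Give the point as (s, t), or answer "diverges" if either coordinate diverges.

F is separable, so gradient descent decouples: s follows -∂F/∂s, t follows -∂F/∂t.
∂F/∂s = -18(s - 4)(s + 3); at s=6 this is -324, so s increases.
∂F/∂t = -3(t + 2)(t + 4); at t=-5 this is -9, so t increases.
The s-coordinate has no critical point in that direction and runs off to infinity.

diverges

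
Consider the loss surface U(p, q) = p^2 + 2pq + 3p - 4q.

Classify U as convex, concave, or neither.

U is quadratic, so its Hessian is the constant matrix H = [[2, 2], [2, 0]].
det(H) = -4, tr(H) = 2.
det(H) < 0, so H is indefinite: neither convex nor concave.

neither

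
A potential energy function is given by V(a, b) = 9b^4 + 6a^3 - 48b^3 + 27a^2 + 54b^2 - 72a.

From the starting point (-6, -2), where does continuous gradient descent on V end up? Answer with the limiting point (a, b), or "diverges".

V is separable, so gradient descent decouples: a follows -∂V/∂a, b follows -∂V/∂b.
∂V/∂a = 18(a - 1)(a + 4); at a=-6 this is 252, so a decreases.
∂V/∂b = 36b(b - 3)(b - 1); at b=-2 this is -1080, so b increases.
The a-coordinate has no critical point in that direction and runs off to infinity.

diverges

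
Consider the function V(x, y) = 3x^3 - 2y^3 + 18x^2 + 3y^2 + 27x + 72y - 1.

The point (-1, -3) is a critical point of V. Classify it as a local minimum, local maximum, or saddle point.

The mixed partial ∂²V/∂x∂y is 0, so the Hessian at any point is diag(V_xx, V_yy) = diag(18(x + 2), 6(-2y + 1)).
At (-1, -3): H = diag(18, 42).
Both eigenvalues are positive, so H is positive definite: a local minimum.

local minimum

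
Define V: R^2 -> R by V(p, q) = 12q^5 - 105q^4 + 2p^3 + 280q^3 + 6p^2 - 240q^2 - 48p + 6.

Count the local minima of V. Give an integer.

2

V separates as a function of p plus a function of q, so ∇V=0 decouples.
∂V/∂p = 6(p - 2)(p + 4) = 0 at p ∈ {-4, 2}; ∂V/∂q = 60q(q - 4)(q - 2)(q - 1) = 0 at q ∈ {0, 1, 2, 4}.
The Hessian is diagonal: diag(V_pp, V_qq). Second derivatives: V_pp(-4)=-36, V_pp(2)=36; V_qq(0)=-480, V_qq(1)=180, V_qq(2)=-240, V_qq(4)=1440.
Local minima occur where both diagonal entries positive: (2, 1), (2, 4). Count: 2.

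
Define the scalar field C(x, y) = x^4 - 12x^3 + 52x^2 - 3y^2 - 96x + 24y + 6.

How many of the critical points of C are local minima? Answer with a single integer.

0

C separates as a function of x plus a function of y, so ∇C=0 decouples.
∂C/∂x = 4(x - 4)(x - 3)(x - 2) = 0 at x ∈ {2, 3, 4}; ∂C/∂y = -6(y - 4) = 0 at y ∈ {4}.
The Hessian is diagonal: diag(C_xx, C_yy). Second derivatives: C_xx(2)=8, C_xx(3)=-4, C_xx(4)=8; C_yy(4)=-6.
Local minima occur where both diagonal entries positive: none. Count: 0.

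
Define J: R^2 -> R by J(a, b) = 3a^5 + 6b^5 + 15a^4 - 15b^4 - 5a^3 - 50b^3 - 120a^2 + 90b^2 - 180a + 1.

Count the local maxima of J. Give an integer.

J separates as a function of a plus a function of b, so ∇J=0 decouples.
∂J/∂a = 15(a - 2)(a + 1)(a + 2)(a + 3) = 0 at a ∈ {-3, -2, -1, 2}; ∂J/∂b = 30b(b - 3)(b - 1)(b + 2) = 0 at b ∈ {-2, 0, 1, 3}.
The Hessian is diagonal: diag(J_aa, J_bb). Second derivatives: J_aa(-3)=-150, J_aa(-2)=60, J_aa(-1)=-90, J_aa(2)=900; J_bb(-2)=-900, J_bb(0)=180, J_bb(1)=-180, J_bb(3)=900.
Local maxima occur where both diagonal entries negative: (-3, -2), (-3, 1), (-1, -2), (-1, 1). Count: 4.

4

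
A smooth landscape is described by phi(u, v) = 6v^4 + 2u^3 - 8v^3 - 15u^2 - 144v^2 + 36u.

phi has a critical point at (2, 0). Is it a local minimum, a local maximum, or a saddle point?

local maximum

The mixed partial ∂²phi/∂u∂v is 0, so the Hessian at any point is diag(phi_uu, phi_vv) = diag(6(2u - 5), 24(3v^2 - 2v - 12)).
At (2, 0): H = diag(-6, -288).
Both eigenvalues are negative, so H is negative definite: a local maximum.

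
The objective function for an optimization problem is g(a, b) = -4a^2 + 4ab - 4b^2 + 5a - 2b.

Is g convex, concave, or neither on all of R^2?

g is quadratic, so its Hessian is the constant matrix H = [[-8, 4], [4, -8]].
det(H) = 48, tr(H) = -16.
det(H) > 0 and tr(H) < 0, so H is negative definite everywhere: concave.

concave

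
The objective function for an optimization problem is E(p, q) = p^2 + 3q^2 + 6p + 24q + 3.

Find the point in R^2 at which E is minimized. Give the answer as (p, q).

(-3, -4)

E(p,q) separates as A(p) + B(q) + 3, so its minimum is min A + min B + 3.
A'(p) = 2p + 6 vanishes at p ∈ {-3}; B'(q) = 6q + 24 vanishes at q ∈ {-4}.
Local minima of A (where A''>0): A(-3)=-9. Local minima of B: B(-4)=-48.
So the global minimum of E is A(-3) + B(-4) + 3 = -9 − 48 + 3 = -54, attained at (-3, -4).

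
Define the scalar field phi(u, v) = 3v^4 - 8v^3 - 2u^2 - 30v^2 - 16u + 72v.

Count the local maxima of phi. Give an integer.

phi separates as a function of u plus a function of v, so ∇phi=0 decouples.
∂phi/∂u = -4(u + 4) = 0 at u ∈ {-4}; ∂phi/∂v = 12(v - 3)(v - 1)(v + 2) = 0 at v ∈ {-2, 1, 3}.
The Hessian is diagonal: diag(phi_uu, phi_vv). Second derivatives: phi_uu(-4)=-4; phi_vv(-2)=180, phi_vv(1)=-72, phi_vv(3)=120.
Local maxima occur where both diagonal entries negative: (-4, 1). Count: 1.

1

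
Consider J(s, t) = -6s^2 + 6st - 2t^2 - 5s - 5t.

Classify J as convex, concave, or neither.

concave

J is quadratic, so its Hessian is the constant matrix H = [[-12, 6], [6, -4]].
det(H) = 12, tr(H) = -16.
det(H) > 0 and tr(H) < 0, so H is negative definite everywhere: concave.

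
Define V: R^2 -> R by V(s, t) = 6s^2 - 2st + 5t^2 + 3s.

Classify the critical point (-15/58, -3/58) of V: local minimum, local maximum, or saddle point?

local minimum

The Hessian of V is constant: H = [[12, -2], [-2, 10]].
det(H) = 12·10 − (-2)² = 116.
det(H) > 0 and tr(H) = 22 > 0, so H is positive definite and the point is a local minimum.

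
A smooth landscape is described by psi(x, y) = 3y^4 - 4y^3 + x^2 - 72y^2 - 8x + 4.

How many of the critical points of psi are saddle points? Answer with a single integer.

psi separates as a function of x plus a function of y, so ∇psi=0 decouples.
∂psi/∂x = 2(x - 4) = 0 at x ∈ {4}; ∂psi/∂y = 12y(y - 4)(y + 3) = 0 at y ∈ {-3, 0, 4}.
The Hessian is diagonal: diag(psi_xx, psi_yy). Second derivatives: psi_xx(4)=2; psi_yy(-3)=252, psi_yy(0)=-144, psi_yy(4)=336.
Saddle points occur where the two diagonal entries have opposite signs: (4, 0). Count: 1.

1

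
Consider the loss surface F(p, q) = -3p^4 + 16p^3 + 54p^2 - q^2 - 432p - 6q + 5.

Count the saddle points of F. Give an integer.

1

F separates as a function of p plus a function of q, so ∇F=0 decouples.
∂F/∂p = -12(p - 4)(p - 3)(p + 3) = 0 at p ∈ {-3, 3, 4}; ∂F/∂q = -2(q + 3) = 0 at q ∈ {-3}.
The Hessian is diagonal: diag(F_pp, F_qq). Second derivatives: F_pp(-3)=-504, F_pp(3)=72, F_pp(4)=-84; F_qq(-3)=-2.
Saddle points occur where the two diagonal entries have opposite signs: (3, -3). Count: 1.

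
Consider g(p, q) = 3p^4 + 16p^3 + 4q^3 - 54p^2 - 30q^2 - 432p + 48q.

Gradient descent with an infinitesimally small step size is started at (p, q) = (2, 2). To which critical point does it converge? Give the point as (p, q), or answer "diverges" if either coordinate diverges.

(3, 4)

g is separable, so gradient descent decouples: p follows -∂g/∂p, q follows -∂g/∂q.
∂g/∂p = 12(p - 3)(p + 3)(p + 4); at p=2 this is -360, so p increases.
∂g/∂q = 12(q - 4)(q - 1); at q=2 this is -24, so q increases.
p converges to its nearest critical value 3 (a local min of the p-part); q converges to 4. The iterate converges to (3, 4).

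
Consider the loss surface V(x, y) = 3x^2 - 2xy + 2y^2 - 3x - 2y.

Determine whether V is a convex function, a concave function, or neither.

V is quadratic, so its Hessian is the constant matrix H = [[6, -2], [-2, 4]].
det(H) = 20, tr(H) = 10.
det(H) > 0 and tr(H) > 0, so H is positive definite everywhere: convex.

convex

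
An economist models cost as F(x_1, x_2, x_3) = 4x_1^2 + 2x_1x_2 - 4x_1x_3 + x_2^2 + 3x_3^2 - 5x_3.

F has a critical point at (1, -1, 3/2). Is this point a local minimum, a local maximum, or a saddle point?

The Hessian is constant: H = [[8, 2, -4], [2, 2, 0], [-4, 0, 6]].
Leading principal minors: Δ₁ = 8, Δ₂ = 12, Δ₃ = 40.
All leading minors are positive, so H is positive definite: a local minimum.

local minimum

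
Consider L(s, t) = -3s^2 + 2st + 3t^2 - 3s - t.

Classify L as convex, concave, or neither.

neither

L is quadratic, so its Hessian is the constant matrix H = [[-6, 2], [2, 6]].
det(H) = -40, tr(H) = 0.
det(H) < 0, so H is indefinite: neither convex nor concave.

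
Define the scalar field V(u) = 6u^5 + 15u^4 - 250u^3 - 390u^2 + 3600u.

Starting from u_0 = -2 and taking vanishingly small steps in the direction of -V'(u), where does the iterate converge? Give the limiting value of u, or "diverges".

V'(u) = 30(u - 4)(u - 2)(u + 3)(u + 5), so V'(-2) = 2160.
Gradient descent moves in the -V' direction, i.e. u is decreasing.
The nearest critical point in that direction is u = -3, where V'' = 2100 > 0 (a local minimum). The iterate converges there.

-3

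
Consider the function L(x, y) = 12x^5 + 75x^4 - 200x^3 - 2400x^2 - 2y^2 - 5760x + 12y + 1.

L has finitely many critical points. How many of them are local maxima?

2

L separates as a function of x plus a function of y, so ∇L=0 decouples.
∂L/∂x = 60(x - 4)(x + 2)(x + 3)(x + 4) = 0 at x ∈ {-4, -3, -2, 4}; ∂L/∂y = -4(y - 3) = 0 at y ∈ {3}.
The Hessian is diagonal: diag(L_xx, L_yy). Second derivatives: L_xx(-4)=-960, L_xx(-3)=420, L_xx(-2)=-720, L_xx(4)=20160; L_yy(3)=-4.
Local maxima occur where both diagonal entries negative: (-4, 3), (-2, 3). Count: 2.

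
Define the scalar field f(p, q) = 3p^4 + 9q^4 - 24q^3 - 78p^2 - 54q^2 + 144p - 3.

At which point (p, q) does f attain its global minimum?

f(p,q) separates as A(p) + B(q) − 3, so its minimum is min A + min B − 3.
A'(p) = 12(p - 3)(p - 1)(p + 4) vanishes at p ∈ {-4, 1, 3}; B'(q) = 36q(q - 3)(q + 1) vanishes at q ∈ {-1, 0, 3}.
Local minima of A (where A''>0): A(-4)=-1056, A(3)=-27. Local minima of B: B(-1)=-21, B(3)=-405.
So the global minimum of f is A(-4) + B(3) − 3 = -1056 − 405 − 3 = -1464, attained at (-4, 3).

(-4, 3)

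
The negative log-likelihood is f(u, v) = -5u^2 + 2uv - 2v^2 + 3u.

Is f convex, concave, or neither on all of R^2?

concave

f is quadratic, so its Hessian is the constant matrix H = [[-10, 2], [2, -4]].
det(H) = 36, tr(H) = -14.
det(H) > 0 and tr(H) < 0, so H is negative definite everywhere: concave.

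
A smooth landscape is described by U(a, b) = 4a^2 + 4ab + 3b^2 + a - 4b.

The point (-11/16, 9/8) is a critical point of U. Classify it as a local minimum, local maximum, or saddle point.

The Hessian of U is constant: H = [[8, 4], [4, 6]].
det(H) = 8·6 − 4² = 32.
det(H) > 0 and tr(H) = 14 > 0, so H is positive definite and the point is a local minimum.

local minimum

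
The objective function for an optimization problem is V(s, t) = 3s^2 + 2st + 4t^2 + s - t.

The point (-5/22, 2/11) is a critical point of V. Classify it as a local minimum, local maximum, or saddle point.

The Hessian of V is constant: H = [[6, 2], [2, 8]].
det(H) = 6·8 − 2² = 44.
det(H) > 0 and tr(H) = 14 > 0, so H is positive definite and the point is a local minimum.

local minimum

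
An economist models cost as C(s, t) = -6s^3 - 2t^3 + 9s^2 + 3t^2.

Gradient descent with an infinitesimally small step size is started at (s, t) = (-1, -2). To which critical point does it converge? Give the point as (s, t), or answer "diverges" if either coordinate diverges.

(0, 0)

C is separable, so gradient descent decouples: s follows -∂C/∂s, t follows -∂C/∂t.
∂C/∂s = -18s(s - 1); at s=-1 this is -36, so s increases.
∂C/∂t = -6t(t - 1); at t=-2 this is -36, so t increases.
s converges to its nearest critical value 0 (a local min of the s-part); t converges to 0. The iterate converges to (0, 0).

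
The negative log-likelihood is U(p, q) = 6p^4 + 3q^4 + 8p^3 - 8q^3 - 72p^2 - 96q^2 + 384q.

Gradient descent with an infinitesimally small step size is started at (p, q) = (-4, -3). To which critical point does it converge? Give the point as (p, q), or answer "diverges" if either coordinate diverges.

(-3, -4)

U is separable, so gradient descent decouples: p follows -∂U/∂p, q follows -∂U/∂q.
∂U/∂p = 24p(p - 2)(p + 3); at p=-4 this is -576, so p increases.
∂U/∂q = 12(q - 4)(q - 2)(q + 4); at q=-3 this is 420, so q decreases.
p converges to its nearest critical value -3 (a local min of the p-part); q converges to -4. The iterate converges to (-3, -4).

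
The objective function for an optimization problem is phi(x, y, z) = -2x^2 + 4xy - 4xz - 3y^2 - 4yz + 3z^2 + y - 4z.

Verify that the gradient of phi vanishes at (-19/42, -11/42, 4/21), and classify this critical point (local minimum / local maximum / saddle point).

saddle point

∇phi = (-4x + 4y - 4z, 4x - 6y - 4z + 1, -4x - 4y + 6z - 4); substituting (-19/42, -11/42, 4/21) gives ∇phi = (0, 0, 0), so (-19/42, -11/42, 4/21) is indeed a critical point.
The Hessian is constant: H = [[-4, 4, -4], [4, -6, -4], [-4, -4, 6]].
Leading principal minors: Δ₁ = -4, Δ₂ = 8, Δ₃ = 336.
The minors fit neither the all-positive nor the alternating-sign pattern, so H is indefinite: a saddle point.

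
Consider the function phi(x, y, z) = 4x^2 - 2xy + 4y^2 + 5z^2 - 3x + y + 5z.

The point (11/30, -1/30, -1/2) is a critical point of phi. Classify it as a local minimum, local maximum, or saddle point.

local minimum

The Hessian is constant: H = [[8, -2, 0], [-2, 8, 0], [0, 0, 10]].
Leading principal minors: Δ₁ = 8, Δ₂ = 60, Δ₃ = 600.
All leading minors are positive, so H is positive definite: a local minimum.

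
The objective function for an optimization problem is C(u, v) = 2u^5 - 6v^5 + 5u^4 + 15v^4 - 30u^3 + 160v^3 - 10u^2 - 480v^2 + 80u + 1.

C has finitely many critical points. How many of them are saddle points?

8

C separates as a function of u plus a function of v, so ∇C=0 decouples.
∂C/∂u = 10(u - 2)(u - 1)(u + 1)(u + 4) = 0 at u ∈ {-4, -1, 1, 2}; ∂C/∂v = -30v(v - 4)(v - 2)(v + 4) = 0 at v ∈ {-4, 0, 2, 4}.
The Hessian is diagonal: diag(C_uu, C_vv). Second derivatives: C_uu(-4)=-900, C_uu(-1)=180, C_uu(1)=-100, C_uu(2)=180; C_vv(-4)=5760, C_vv(0)=-960, C_vv(2)=720, C_vv(4)=-1920.
Saddle points occur where the two diagonal entries have opposite signs: (-4, -4), (-4, 2), (-1, 0), (-1, 4), (1, -4), (1, 2), (2, 0), (2, 4). Count: 8.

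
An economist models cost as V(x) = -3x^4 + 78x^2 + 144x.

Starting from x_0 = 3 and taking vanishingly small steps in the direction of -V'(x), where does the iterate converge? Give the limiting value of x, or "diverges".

V'(x) = -12(x - 4)(x + 1)(x + 3), so V'(3) = 288.
Gradient descent moves in the -V' direction, i.e. x is decreasing.
The nearest critical point in that direction is x = -1, where V'' = 120 > 0 (a local minimum). The iterate converges there.

-1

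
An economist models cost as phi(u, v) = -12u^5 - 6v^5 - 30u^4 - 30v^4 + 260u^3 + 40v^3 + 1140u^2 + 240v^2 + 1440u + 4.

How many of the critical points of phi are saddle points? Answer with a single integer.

phi separates as a function of u plus a function of v, so ∇phi=0 decouples.
∂phi/∂u = -60(u - 4)(u + 1)(u + 2)(u + 3) = 0 at u ∈ {-3, -2, -1, 4}; ∂phi/∂v = -30v(v - 2)(v + 2)(v + 4) = 0 at v ∈ {-4, -2, 0, 2}.
The Hessian is diagonal: diag(phi_uu, phi_vv). Second derivatives: phi_uu(-3)=840, phi_uu(-2)=-360, phi_uu(-1)=600, phi_uu(4)=-12600; phi_vv(-4)=1440, phi_vv(-2)=-480, phi_vv(0)=480, phi_vv(2)=-1440.
Saddle points occur where the two diagonal entries have opposite signs: (-3, -2), (-3, 2), (-2, -4), (-2, 0), (-1, -2), (-1, 2), (4, -4), (4, 0). Count: 8.

8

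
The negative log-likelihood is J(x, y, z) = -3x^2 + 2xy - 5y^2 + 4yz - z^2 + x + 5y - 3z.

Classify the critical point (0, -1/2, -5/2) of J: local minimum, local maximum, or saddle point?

The Hessian is constant: H = [[-6, 2, 0], [2, -10, 4], [0, 4, -2]].
Leading principal minors: Δ₁ = -6, Δ₂ = 56, Δ₃ = -16.
The minors alternate sign starting negative (−, +, −), so H is negative definite: a local maximum.

local maximum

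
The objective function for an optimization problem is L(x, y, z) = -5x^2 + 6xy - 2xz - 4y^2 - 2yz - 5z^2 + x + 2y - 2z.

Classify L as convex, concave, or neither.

L is quadratic, so its Hessian is the constant matrix H = [[-10, 6, -2], [6, -8, -2], [-2, -2, -10]].
Leading principal minors: -10, 44, -320.
Signs alternate −, +, − ⇒ H ≺ 0 ⇒ concave.

concave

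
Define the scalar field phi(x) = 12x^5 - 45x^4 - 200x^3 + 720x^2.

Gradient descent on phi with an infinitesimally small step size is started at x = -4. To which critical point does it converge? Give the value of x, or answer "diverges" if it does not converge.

diverges

phi'(x) = 60x(x - 4)(x - 2)(x + 3), so phi'(-4) = 11520.
Gradient descent moves in the -phi' direction, i.e. x is decreasing.
There is no critical point below x=-4, and phi' keeps the same sign, so the iterate runs off to −∞.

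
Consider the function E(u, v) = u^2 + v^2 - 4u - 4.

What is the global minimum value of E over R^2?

-8

E(u,v) separates as P(u) + Q(v) − 4, so its minimum is min P + min Q − 4.
P'(u) = 2u - 4 vanishes at u ∈ {2}; Q'(v) = 2v vanishes at v ∈ {0}.
Local minima of P (where P''>0): P(2)=-4. Local minima of Q: Q(0)=0.
So the global minimum of E is P(2) + Q(0) − 4 = -4 + 0 − 4 = -8, attained at (2, 0).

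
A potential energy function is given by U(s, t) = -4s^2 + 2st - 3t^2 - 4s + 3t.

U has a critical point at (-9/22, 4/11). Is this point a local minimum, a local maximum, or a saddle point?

local maximum

The Hessian of U is constant: H = [[-8, 2], [2, -6]].
det(H) = (-8)·(-6) − 2² = 44.
det(H) > 0 and tr(H) = -14 < 0, so H is negative definite and the point is a local maximum.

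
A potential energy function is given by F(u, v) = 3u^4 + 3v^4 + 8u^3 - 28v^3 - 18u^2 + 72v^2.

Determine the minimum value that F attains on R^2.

-135

F(u,v) separates as P(u) + Q(v), so its minimum is min P + min Q.
P'(u) = 12u(u - 1)(u + 3) vanishes at u ∈ {-3, 0, 1}; Q'(v) = 12v(v - 4)(v - 3) vanishes at v ∈ {0, 3, 4}.
Local minima of P (where P''>0): P(-3)=-135, P(1)=-7. Local minima of Q: Q(0)=0, Q(4)=128.
So the global minimum of F is P(-3) + Q(0) = -135 + 0 = -135, attained at (-3, 0).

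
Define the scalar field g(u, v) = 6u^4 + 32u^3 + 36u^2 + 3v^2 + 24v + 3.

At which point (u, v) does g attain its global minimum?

(-3, -4)

g(u,v) separates as P(u) + Q(v) + 3, so its minimum is min P + min Q + 3.
P'(u) = 24u(u + 1)(u + 3) vanishes at u ∈ {-3, -1, 0}; Q'(v) = 6v + 24 vanishes at v ∈ {-4}.
Local minima of P (where P''>0): P(-3)=-54, P(0)=0. Local minima of Q: Q(-4)=-48.
So the global minimum of g is P(-3) + Q(-4) + 3 = -54 − 48 + 3 = -99, attained at (-3, -4).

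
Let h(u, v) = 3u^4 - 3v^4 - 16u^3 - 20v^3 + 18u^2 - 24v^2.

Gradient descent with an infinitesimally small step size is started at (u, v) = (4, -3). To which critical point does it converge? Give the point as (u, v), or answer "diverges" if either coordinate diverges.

h is separable, so gradient descent decouples: u follows -∂h/∂u, v follows -∂h/∂v.
∂h/∂u = 12u(u - 3)(u - 1); at u=4 this is 144, so u decreases.
∂h/∂v = -12v(v + 1)(v + 4); at v=-3 this is -72, so v increases.
u converges to its nearest critical value 3 (a local min of the u-part); v converges to -1. The iterate converges to (3, -1).

(3, -1)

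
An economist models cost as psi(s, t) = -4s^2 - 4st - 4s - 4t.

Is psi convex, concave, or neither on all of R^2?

psi is quadratic, so its Hessian is the constant matrix H = [[-8, -4], [-4, 0]].
det(H) = -16, tr(H) = -8.
det(H) < 0, so H is indefinite: neither convex nor concave.

neither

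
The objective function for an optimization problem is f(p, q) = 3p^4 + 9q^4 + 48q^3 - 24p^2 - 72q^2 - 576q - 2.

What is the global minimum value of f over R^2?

-962

f(p,q) separates as A(p) + B(q) − 2, so its minimum is min A + min B − 2.
A'(p) = 12p(p - 2)(p + 2) vanishes at p ∈ {-2, 0, 2}; B'(q) = 36(q - 2)(q + 2)(q + 4) vanishes at q ∈ {-4, -2, 2}.
Local minima of A (where A''>0): A(-2)=-48, A(2)=-48. Local minima of B: B(-4)=384, B(2)=-912.
So the global minimum of f is A(-2) + B(2) − 2 = -48 − 912 − 2 = -962, attained at (-2, 2).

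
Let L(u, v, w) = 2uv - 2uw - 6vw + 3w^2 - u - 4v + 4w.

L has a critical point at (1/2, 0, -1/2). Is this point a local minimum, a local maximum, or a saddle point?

saddle point

The Hessian is constant: H = [[0, 2, -2], [2, 0, -6], [-2, -6, 6]].
Leading principal minors: Δ₁ = 0, Δ₂ = -4, Δ₃ = 24.
The minors fit neither the all-positive nor the alternating-sign pattern, so H is indefinite: a saddle point.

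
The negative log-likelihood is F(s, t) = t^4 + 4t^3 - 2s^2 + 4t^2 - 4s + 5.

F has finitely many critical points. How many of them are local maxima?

1

F separates as a function of s plus a function of t, so ∇F=0 decouples.
∂F/∂s = -4(s + 1) = 0 at s ∈ {-1}; ∂F/∂t = 4t(t + 1)(t + 2) = 0 at t ∈ {-2, -1, 0}.
The Hessian is diagonal: diag(F_ss, F_tt). Second derivatives: F_ss(-1)=-4; F_tt(-2)=8, F_tt(-1)=-4, F_tt(0)=8.
Local maxima occur where both diagonal entries negative: (-1, -1). Count: 1.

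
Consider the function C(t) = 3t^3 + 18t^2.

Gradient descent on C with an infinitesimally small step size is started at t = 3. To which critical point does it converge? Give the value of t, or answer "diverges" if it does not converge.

0

C'(t) = 9t(t + 4), so C'(3) = 189.
Gradient descent moves in the -C' direction, i.e. t is decreasing.
The nearest critical point in that direction is t = 0, where C'' = 36 > 0 (a local minimum). The iterate converges there.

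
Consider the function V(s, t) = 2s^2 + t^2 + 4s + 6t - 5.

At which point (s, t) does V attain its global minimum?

V(s,t) separates as P(s) + Q(t) − 5, so its minimum is min P + min Q − 5.
P'(s) = 4s + 4 vanishes at s ∈ {-1}; Q'(t) = 2(t + 3) vanishes at t ∈ {-3}.
Local minima of P (where P''>0): P(-1)=-2. Local minima of Q: Q(-3)=-9.
So the global minimum of V is P(-1) + Q(-3) − 5 = -2 − 9 − 5 = -16, attained at (-1, -3).

(-1, -3)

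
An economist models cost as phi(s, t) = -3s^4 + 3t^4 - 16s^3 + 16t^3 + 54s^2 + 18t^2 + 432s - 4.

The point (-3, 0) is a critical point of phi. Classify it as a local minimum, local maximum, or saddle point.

The mixed partial ∂²phi/∂s∂t is 0, so the Hessian at any point is diag(phi_ss, phi_tt) = diag(12(-3s^2 - 8s + 9), 12(3t^2 + 8t + 3)).
At (-3, 0): H = diag(72, 36).
Both eigenvalues are positive, so H is positive definite: a local minimum.

local minimum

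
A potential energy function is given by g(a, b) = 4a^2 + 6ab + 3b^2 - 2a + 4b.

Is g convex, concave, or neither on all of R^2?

g is quadratic, so its Hessian is the constant matrix H = [[8, 6], [6, 6]].
det(H) = 12, tr(H) = 14.
det(H) > 0 and tr(H) > 0, so H is positive definite everywhere: convex.

convex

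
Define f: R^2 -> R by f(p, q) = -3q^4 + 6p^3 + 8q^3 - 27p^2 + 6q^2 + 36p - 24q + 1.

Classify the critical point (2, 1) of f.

local minimum

The mixed partial ∂²f/∂p∂q is 0, so the Hessian at any point is diag(f_pp, f_qq) = diag(18(2p - 3), 12(-3q^2 + 4q + 1)).
At (2, 1): H = diag(18, 24).
Both eigenvalues are positive, so H is positive definite: a local minimum.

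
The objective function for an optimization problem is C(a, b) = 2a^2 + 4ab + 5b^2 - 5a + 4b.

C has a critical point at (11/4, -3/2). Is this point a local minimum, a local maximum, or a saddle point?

The Hessian of C is constant: H = [[4, 4], [4, 10]].
det(H) = 4·10 − 4² = 24.
det(H) > 0 and tr(H) = 14 > 0, so H is positive definite and the point is a local minimum.

local minimum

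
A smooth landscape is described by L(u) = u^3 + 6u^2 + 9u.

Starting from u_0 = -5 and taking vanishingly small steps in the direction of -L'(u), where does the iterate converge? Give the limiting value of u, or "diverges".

diverges

L'(u) = 3(u + 1)(u + 3), so L'(-5) = 24.
Gradient descent moves in the -L' direction, i.e. u is decreasing.
There is no critical point below u=-5, and L' keeps the same sign, so the iterate runs off to −∞.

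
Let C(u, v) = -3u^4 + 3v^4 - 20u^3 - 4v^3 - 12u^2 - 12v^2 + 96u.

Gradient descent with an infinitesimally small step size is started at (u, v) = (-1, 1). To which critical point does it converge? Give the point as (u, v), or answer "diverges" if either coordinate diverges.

C is separable, so gradient descent decouples: u follows -∂C/∂u, v follows -∂C/∂v.
∂C/∂u = -12(u - 1)(u + 2)(u + 4); at u=-1 this is 72, so u decreases.
∂C/∂v = 12v(v - 2)(v + 1); at v=1 this is -24, so v increases.
u converges to its nearest critical value -2 (a local min of the u-part); v converges to 2. The iterate converges to (-2, 2).

(-2, 2)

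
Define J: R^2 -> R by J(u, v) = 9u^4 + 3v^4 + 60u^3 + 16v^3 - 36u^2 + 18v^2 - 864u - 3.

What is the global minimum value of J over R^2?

-1278

J(u,v) separates as P(u) + Q(v) − 3, so its minimum is min P + min Q − 3.
P'(u) = 36(u - 2)(u + 3)(u + 4) vanishes at u ∈ {-4, -3, 2}; Q'(v) = 12v(v + 1)(v + 3) vanishes at v ∈ {-3, -1, 0}.
Local minima of P (where P''>0): P(-4)=1344, P(2)=-1248. Local minima of Q: Q(-3)=-27, Q(0)=0.
So the global minimum of J is P(2) + Q(-3) − 3 = -1248 − 27 − 3 = -1278, attained at (2, -3).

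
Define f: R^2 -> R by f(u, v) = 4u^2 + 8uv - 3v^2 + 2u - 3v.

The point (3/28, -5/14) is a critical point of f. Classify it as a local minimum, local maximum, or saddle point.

The Hessian of f is constant: H = [[8, 8], [8, -6]].
det(H) = 8·(-6) − 8² = -112.
Since det(H) < 0, H is indefinite and the critical point is a saddle point.

saddle point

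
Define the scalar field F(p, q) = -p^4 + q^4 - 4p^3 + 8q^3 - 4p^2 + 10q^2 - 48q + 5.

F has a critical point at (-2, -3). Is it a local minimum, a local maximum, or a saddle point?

The mixed partial ∂²F/∂p∂q is 0, so the Hessian at any point is diag(F_pp, F_qq) = diag(-4(3p^2 + 6p + 2), 4(3q^2 + 12q + 5)).
At (-2, -3): H = diag(-8, -16).
Both eigenvalues are negative, so H is negative definite: a local maximum.

local maximum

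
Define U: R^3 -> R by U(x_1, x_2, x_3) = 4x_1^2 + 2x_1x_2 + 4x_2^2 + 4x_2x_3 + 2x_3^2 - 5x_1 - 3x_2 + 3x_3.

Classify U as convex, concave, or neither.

U is quadratic, so its Hessian is the constant matrix H = [[8, 2, 0], [2, 8, 4], [0, 4, 4]].
Leading principal minors: 8, 60, 112.
All positive ⇒ H ≻ 0 ⇒ convex.

convex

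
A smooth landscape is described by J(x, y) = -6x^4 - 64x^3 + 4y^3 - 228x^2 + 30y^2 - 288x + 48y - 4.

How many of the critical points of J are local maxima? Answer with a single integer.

J separates as a function of x plus a function of y, so ∇J=0 decouples.
∂J/∂x = -24(x + 1)(x + 3)(x + 4) = 0 at x ∈ {-4, -3, -1}; ∂J/∂y = 12(y + 1)(y + 4) = 0 at y ∈ {-4, -1}.
The Hessian is diagonal: diag(J_xx, J_yy). Second derivatives: J_xx(-4)=-72, J_xx(-3)=48, J_xx(-1)=-144; J_yy(-4)=-36, J_yy(-1)=36.
Local maxima occur where both diagonal entries negative: (-4, -4), (-1, -4). Count: 2.

2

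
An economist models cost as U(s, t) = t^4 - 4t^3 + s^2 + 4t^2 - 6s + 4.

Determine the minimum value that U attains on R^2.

U(s,t) separates as P(s) + Q(t) + 4, so its minimum is min P + min Q + 4.
P'(s) = 2s - 6 vanishes at s ∈ {3}; Q'(t) = 4t(t - 2)(t - 1) vanishes at t ∈ {0, 1, 2}.
Local minima of P (where P''>0): P(3)=-9. Local minima of Q: Q(0)=0, Q(2)=0.
So the global minimum of U is P(3) + Q(0) + 4 = -9 + 0 + 4 = -5, attained at (3, 0).

-5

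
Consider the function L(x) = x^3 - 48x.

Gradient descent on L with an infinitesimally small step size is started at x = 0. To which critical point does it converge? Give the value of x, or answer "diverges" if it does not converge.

L'(x) = 3(x - 4)(x + 4), so L'(0) = -48.
Gradient descent moves in the -L' direction, i.e. x is increasing.
The nearest critical point in that direction is x = 4, where L'' = 24 > 0 (a local minimum). The iterate converges there.

4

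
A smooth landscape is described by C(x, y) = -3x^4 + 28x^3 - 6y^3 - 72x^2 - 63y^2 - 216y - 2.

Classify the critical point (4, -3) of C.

local maximum

The mixed partial ∂²C/∂x∂y is 0, so the Hessian at any point is diag(C_xx, C_yy) = diag(12(-3x^2 + 14x - 12), -18(2y + 7)).
At (4, -3): H = diag(-48, -18).
Both eigenvalues are negative, so H is negative definite: a local maximum.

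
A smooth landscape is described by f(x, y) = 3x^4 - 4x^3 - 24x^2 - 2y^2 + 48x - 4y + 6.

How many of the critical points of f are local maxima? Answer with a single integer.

1

f separates as a function of x plus a function of y, so ∇f=0 decouples.
∂f/∂x = 12(x - 2)(x - 1)(x + 2) = 0 at x ∈ {-2, 1, 2}; ∂f/∂y = -4(y + 1) = 0 at y ∈ {-1}.
The Hessian is diagonal: diag(f_xx, f_yy). Second derivatives: f_xx(-2)=144, f_xx(1)=-36, f_xx(2)=48; f_yy(-1)=-4.
Local maxima occur where both diagonal entries negative: (1, -1). Count: 1.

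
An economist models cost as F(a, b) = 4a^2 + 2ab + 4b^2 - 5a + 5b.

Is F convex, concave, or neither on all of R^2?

F is quadratic, so its Hessian is the constant matrix H = [[8, 2], [2, 8]].
det(H) = 60, tr(H) = 16.
det(H) > 0 and tr(H) > 0, so H is positive definite everywhere: convex.

convex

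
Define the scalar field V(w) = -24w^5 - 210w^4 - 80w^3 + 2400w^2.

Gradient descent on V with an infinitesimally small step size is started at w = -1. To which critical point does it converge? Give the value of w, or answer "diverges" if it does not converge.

0

V'(w) = -120w(w - 2)(w + 4)(w + 5), so V'(-1) = -4320.
Gradient descent moves in the -V' direction, i.e. w is increasing.
The nearest critical point in that direction is w = 0, where V'' = 4800 > 0 (a local minimum). The iterate converges there.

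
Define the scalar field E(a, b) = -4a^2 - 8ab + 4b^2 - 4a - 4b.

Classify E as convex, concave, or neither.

E is quadratic, so its Hessian is the constant matrix H = [[-8, -8], [-8, 8]].
det(H) = -128, tr(H) = 0.
det(H) < 0, so H is indefinite: neither convex nor concave.

neither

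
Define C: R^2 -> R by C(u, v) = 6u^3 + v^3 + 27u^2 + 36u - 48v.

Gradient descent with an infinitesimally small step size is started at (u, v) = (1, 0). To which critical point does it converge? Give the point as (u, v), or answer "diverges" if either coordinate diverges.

C is separable, so gradient descent decouples: u follows -∂C/∂u, v follows -∂C/∂v.
∂C/∂u = 18(u + 1)(u + 2); at u=1 this is 108, so u decreases.
∂C/∂v = 3(v - 4)(v + 4); at v=0 this is -48, so v increases.
u converges to its nearest critical value -1 (a local min of the u-part); v converges to 4. The iterate converges to (-1, 4).

(-1, 4)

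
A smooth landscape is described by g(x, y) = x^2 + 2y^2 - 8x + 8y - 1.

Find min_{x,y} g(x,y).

-25

g(x,y) separates as P(x) + Q(y) − 1, so its minimum is min P + min Q − 1.
P'(x) = 2x - 8 vanishes at x ∈ {4}; Q'(y) = 4y + 8 vanishes at y ∈ {-2}.
Local minima of P (where P''>0): P(4)=-16. Local minima of Q: Q(-2)=-8.
So the global minimum of g is P(4) + Q(-2) − 1 = -16 − 8 − 1 = -25, attained at (4, -2).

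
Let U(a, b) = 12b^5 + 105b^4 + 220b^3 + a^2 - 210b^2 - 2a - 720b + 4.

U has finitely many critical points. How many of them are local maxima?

U separates as a function of a plus a function of b, so ∇U=0 decouples.
∂U/∂a = 2(a - 1) = 0 at a ∈ {1}; ∂U/∂b = 60(b - 1)(b + 1)(b + 3)(b + 4) = 0 at b ∈ {-4, -3, -1, 1}.
The Hessian is diagonal: diag(U_aa, U_bb). Second derivatives: U_aa(1)=2; U_bb(-4)=-900, U_bb(-3)=480, U_bb(-1)=-720, U_bb(1)=2400.
Local maxima occur where both diagonal entries negative: none. Count: 0.

0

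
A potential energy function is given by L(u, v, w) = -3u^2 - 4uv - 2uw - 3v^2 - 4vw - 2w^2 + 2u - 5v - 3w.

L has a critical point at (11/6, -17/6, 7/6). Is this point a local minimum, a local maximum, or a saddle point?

The Hessian is constant: H = [[-6, -4, -2], [-4, -6, -4], [-2, -4, -4]].
Leading principal minors: Δ₁ = -6, Δ₂ = 20, Δ₃ = -24.
The minors alternate sign starting negative (−, +, −), so H is negative definite: a local maximum.

local maximum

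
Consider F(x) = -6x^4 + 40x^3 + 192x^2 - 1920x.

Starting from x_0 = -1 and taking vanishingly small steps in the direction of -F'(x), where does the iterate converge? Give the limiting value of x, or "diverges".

4

F'(x) = -24(x - 5)(x - 4)(x + 4), so F'(-1) = -2160.
Gradient descent moves in the -F' direction, i.e. x is increasing.
The nearest critical point in that direction is x = 4, where F'' = 192 > 0 (a local minimum). The iterate converges there.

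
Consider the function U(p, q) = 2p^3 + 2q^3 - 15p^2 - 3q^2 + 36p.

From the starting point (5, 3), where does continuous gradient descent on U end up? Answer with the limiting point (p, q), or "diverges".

U is separable, so gradient descent decouples: p follows -∂U/∂p, q follows -∂U/∂q.
∂U/∂p = 6(p - 3)(p - 2); at p=5 this is 36, so p decreases.
∂U/∂q = 6q(q - 1); at q=3 this is 36, so q decreases.
p converges to its nearest critical value 3 (a local min of the p-part); q converges to 1. The iterate converges to (3, 1).

(3, 1)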